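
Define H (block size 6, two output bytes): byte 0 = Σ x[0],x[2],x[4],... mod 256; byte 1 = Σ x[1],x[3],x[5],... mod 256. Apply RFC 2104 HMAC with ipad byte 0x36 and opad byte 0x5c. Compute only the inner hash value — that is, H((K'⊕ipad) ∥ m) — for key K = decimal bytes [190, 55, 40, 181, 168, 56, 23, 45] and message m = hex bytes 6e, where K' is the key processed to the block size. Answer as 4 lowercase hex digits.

Key decimal bytes [190, 55, 40, 181, 168, 56, 23, 45] = be 37 28 b5 a8 38 17 2d is 8 bytes > B = 6, so hash it first: H(key) = a5 51, then zero-pad to 6 bytes: K' = a5 51 00 00 00 00.
K' ⊕ ipad = 93 67 36 36 36 36.
Inner input = 93 67 36 36 36 36 ∥ 6e.
Inner hash: even-index sum = 365 mod 256 = 109; odd-index sum = 211 mod 256 = 211 → 6d d3.

6dd3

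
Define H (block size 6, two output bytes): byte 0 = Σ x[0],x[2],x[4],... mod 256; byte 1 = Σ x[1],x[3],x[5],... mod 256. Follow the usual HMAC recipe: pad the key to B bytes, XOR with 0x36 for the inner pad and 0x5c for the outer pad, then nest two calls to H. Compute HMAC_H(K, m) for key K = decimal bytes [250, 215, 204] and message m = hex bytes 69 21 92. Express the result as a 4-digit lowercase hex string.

Key decimal bytes [250, 215, 204] = fa d7 cc is 3 bytes ≤ B = 6; zero-pad to 6 bytes: K' = fa d7 cc 00 00 00.
K' ⊕ ipad = cc e1 fa 36 36 36.  K' ⊕ opad = a6 8b 90 5c 5c 5c.
Inner input = (K'⊕ipad) ∥ m = cc e1 fa 36 36 36 ∥ 69 21 92.
Inner hash: even-index sum = 759 mod 256 = 247; odd-index sum = 366 mod 256 = 110 → f7 6e.
Outer input = (K'⊕opad) ∥ inner = a6 8b 90 5c 5c 5c ∥ f7 6e.
Outer hash (tag): even-index sum = 649 mod 256 = 137; odd-index sum = 433 mod 256 = 177 → 89 b1.

89b1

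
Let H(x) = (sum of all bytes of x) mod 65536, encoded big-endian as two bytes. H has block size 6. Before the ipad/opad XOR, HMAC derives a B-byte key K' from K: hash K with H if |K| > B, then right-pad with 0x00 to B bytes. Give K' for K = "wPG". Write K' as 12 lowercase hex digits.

775047000000

Key "wPG" = 77 50 47 is 3 bytes ≤ B = 6; zero-pad to 6 bytes: K' = 77 50 47 00 00 00.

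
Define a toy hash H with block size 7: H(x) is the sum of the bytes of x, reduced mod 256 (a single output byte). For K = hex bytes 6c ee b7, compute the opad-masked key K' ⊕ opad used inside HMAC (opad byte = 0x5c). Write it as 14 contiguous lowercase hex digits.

Key hex bytes 6c ee b7 is 3 bytes ≤ B = 7; zero-pad to 7 bytes: K' = 6c ee b7 00 00 00 00.
XOR each byte with 0x5c: 6c⊕5c=30, ee⊕5c=b2, b7⊕5c=eb, 00⊕5c=5c, 00⊕5c=5c, 00⊕5c=5c, 00⊕5c=5c.

30b2eb5c5c5c5c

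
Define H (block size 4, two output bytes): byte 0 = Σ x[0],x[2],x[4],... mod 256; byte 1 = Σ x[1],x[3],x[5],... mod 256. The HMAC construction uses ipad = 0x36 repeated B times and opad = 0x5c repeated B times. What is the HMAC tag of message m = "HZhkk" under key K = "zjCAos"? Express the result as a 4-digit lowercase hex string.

Key "zjCAos" = 7a 6a 43 41 6f 73 is 6 bytes > B = 4, so hash it first: H(key) = 2c 1e, then zero-pad to 4 bytes: K' = 2c 1e 00 00.
K' ⊕ ipad = 1a 28 36 36.  K' ⊕ opad = 70 42 5c 5c.
Inner input = (K'⊕ipad) ∥ m = 1a 28 36 36 ∥ 48 5a 68 6b 6b.
Inner hash: even-index sum = 363 mod 256 = 107; odd-index sum = 291 mod 256 = 35 → 6b 23.
Outer input = (K'⊕opad) ∥ inner = 70 42 5c 5c ∥ 6b 23.
Outer hash (tag): even-index sum = 311 mod 256 = 55; odd-index sum = 193 mod 256 = 193 → 37 c1.

37c1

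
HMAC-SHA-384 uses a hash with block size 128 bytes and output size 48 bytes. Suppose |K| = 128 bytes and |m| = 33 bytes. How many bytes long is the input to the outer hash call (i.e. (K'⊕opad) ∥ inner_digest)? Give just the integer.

176

Key is 128 ≤ 128 bytes, zero-padded: |K'| = 128.
Outer input = (K'⊕opad) ∥ H(inner) → 128 + 48 = 176 bytes.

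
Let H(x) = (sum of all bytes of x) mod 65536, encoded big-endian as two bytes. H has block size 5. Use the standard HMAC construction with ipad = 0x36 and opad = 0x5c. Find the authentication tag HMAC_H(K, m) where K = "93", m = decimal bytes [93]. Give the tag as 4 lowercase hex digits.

01fc

Key "93" = 39 33 is 2 bytes ≤ B = 5; zero-pad to 5 bytes: K' = 39 33 00 00 00.
K' ⊕ ipad = 0f 05 36 36 36.  K' ⊕ opad = 65 6f 5c 5c 5c.
Inner input = (K'⊕ipad) ∥ m = 0f 05 36 36 36 ∥ 5d.
Inner hash: sum = 15+5+54+54+54+93 = 275 → 01 13.
Outer input = (K'⊕opad) ∥ inner = 65 6f 5c 5c 5c ∥ 01 13.
Outer hash (tag): sum = 101+111+92+92+92+1+19 = 508 → 01 fc.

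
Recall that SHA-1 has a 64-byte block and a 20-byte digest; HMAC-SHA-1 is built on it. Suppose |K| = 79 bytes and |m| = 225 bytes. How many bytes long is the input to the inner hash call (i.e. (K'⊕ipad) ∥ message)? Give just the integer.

Key is 79 > 64 bytes, so it is hashed to 20 bytes then zero-padded to 64: |K'| = 64.
Inner input = (K'⊕ipad) ∥ m → 64 + 225 = 289 bytes.

289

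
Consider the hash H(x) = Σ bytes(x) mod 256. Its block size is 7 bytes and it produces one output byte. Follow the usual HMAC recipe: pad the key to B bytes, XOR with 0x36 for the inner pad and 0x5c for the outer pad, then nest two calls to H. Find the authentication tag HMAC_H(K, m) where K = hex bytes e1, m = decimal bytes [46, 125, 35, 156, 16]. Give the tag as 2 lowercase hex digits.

7a

Key hex bytes e1 is 1 byte ≤ B = 7; zero-pad to 7 bytes: K' = e1 00 00 00 00 00 00.
K' ⊕ ipad = d7 36 36 36 36 36 36.  K' ⊕ opad = bd 5c 5c 5c 5c 5c 5c.
Inner input = (K'⊕ipad) ∥ m = d7 36 36 36 36 36 36 ∥ 2e 7d 23 9c 10.
Inner hash: sum = 215+54+54+54+54+54+54+46+125+35+156+16 = 917; mod 256 = 149 → 95.
Outer input = (K'⊕opad) ∥ inner = bd 5c 5c 5c 5c 5c 5c ∥ 95.
Outer hash (tag): sum = 189+92+92+92+92+92+92+149 = 890; mod 256 = 122 → 7a.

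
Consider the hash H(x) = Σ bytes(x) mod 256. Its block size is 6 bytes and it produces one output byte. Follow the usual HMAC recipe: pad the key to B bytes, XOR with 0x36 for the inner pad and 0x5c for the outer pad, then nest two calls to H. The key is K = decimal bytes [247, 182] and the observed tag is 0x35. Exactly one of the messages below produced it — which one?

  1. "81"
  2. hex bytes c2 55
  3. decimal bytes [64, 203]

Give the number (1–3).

2

Key decimal bytes [247, 182] = f7 b6 is 2 bytes ≤ B = 6; zero-pad to 6 bytes: K' = f7 b6 00 00 00 00.
K' ⊕ ipad = c1 80 36 36 36 36; K' ⊕ opad = ab ea 5c 5c 5c 5c.
m1: inner = H(c1 80 36 36 36 36 38 31) = 82; tag = H(ab ea 5c 5c 5c 5c 82) = 87
m2: inner = H(c1 80 36 36 36 36 c2 55) = 30; tag = H(ab ea 5c 5c 5c 5c 30) = 35 ← matches
m3: inner = H(c1 80 36 36 36 36 40 cb) = 24; tag = H(ab ea 5c 5c 5c 5c 24) = 29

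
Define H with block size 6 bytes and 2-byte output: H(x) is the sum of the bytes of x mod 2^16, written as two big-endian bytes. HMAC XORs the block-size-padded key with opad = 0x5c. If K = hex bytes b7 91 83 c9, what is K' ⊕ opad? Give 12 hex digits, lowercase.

Key hex bytes b7 91 83 c9 is 4 bytes ≤ B = 6; zero-pad to 6 bytes: K' = b7 91 83 c9 00 00.
XOR each byte with 0x5c: b7⊕5c=eb, 91⊕5c=cd, 83⊕5c=df, c9⊕5c=95, 00⊕5c=5c, 00⊕5c=5c.

ebcddf955c5c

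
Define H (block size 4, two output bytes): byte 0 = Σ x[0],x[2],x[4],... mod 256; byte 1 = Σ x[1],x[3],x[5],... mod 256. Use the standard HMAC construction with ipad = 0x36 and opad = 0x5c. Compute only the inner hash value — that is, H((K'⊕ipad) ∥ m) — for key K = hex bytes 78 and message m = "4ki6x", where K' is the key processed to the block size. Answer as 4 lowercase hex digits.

Key hex bytes 78 is 1 byte ≤ B = 4; zero-pad to 4 bytes: K' = 78 00 00 00.
K' ⊕ ipad = 4e 36 36 36.
Inner input = 4e 36 36 36 ∥ 34 6b 69 36 78.
Inner hash: even-index sum = 409 mod 256 = 153; odd-index sum = 269 mod 256 = 13 → 99 0d.

990d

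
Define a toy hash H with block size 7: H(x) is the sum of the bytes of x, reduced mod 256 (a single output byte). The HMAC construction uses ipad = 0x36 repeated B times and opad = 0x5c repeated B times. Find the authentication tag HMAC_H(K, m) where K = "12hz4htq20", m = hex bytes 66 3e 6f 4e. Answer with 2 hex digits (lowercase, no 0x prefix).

Key "12hz4htq20" = 31 32 68 7a 34 68 74 71 32 30 is 10 bytes > B = 7, so hash it first: H(key) = 28, then zero-pad to 7 bytes: K' = 28 00 00 00 00 00 00.
K' ⊕ ipad = 1e 36 36 36 36 36 36.  K' ⊕ opad = 74 5c 5c 5c 5c 5c 5c.
Inner input = (K'⊕ipad) ∥ m = 1e 36 36 36 36 36 36 ∥ 66 3e 6f 4e.
Inner hash: sum = 30+54+54+54+54+54+54+102+62+111+78 = 707; mod 256 = 195 → c3.
Outer input = (K'⊕opad) ∥ inner = 74 5c 5c 5c 5c 5c 5c ∥ c3.
Outer hash (tag): sum = 116+92+92+92+92+92+92+195 = 863; mod 256 = 95 → 5f.

5f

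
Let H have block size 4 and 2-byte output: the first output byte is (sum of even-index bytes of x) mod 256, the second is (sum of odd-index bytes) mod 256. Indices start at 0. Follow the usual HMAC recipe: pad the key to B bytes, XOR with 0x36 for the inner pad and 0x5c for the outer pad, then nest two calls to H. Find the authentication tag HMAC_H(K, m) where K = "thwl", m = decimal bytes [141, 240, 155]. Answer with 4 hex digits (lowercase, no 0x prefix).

fe0c

Key "thwl" = 74 68 77 6c is exactly B = 4 bytes: K' = 74 68 77 6c.
K' ⊕ ipad = 42 5e 41 5a.  K' ⊕ opad = 28 34 2b 30.
Inner input = (K'⊕ipad) ∥ m = 42 5e 41 5a ∥ 8d f0 9b.
Inner hash: even-index sum = 427 mod 256 = 171; odd-index sum = 424 mod 256 = 168 → ab a8.
Outer input = (K'⊕opad) ∥ inner = 28 34 2b 30 ∥ ab a8.
Outer hash (tag): even-index sum = 254 mod 256 = 254; odd-index sum = 268 mod 256 = 12 → fe 0c.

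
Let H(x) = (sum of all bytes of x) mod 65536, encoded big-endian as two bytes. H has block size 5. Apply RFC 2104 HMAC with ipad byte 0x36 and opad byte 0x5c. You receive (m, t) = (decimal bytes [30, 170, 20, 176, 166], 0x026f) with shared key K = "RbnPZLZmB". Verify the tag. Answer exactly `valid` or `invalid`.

invalid

Key "RbnPZLZmB" = 52 62 6e 50 5a 4c 5a 6d 42 is 9 bytes > B = 5, so hash it first: H(key) = 03 21, then zero-pad to 5 bytes: K' = 03 21 00 00 00.
K' ⊕ ipad = 35 17 36 36 36; K' ⊕ opad = 5f 7d 5c 5c 5c.
Inner hash: sum = 53+23+54+54+54+30+170+20+176+166 = 800 → 03 20.
Outer hash (recomputed tag): sum = 95+125+92+92+92+3+32 = 531 → 02 13.
Recomputed tag = 0213; claimed = 026f → mismatch.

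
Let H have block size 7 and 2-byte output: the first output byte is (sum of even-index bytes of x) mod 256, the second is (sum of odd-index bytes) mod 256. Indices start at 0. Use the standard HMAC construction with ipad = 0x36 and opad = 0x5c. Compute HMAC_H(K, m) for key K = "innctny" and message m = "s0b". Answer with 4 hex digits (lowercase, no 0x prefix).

8e1b

Key "innctny" = 69 6e 6e 63 74 6e 79 is exactly B = 7 bytes: K' = 69 6e 6e 63 74 6e 79.
K' ⊕ ipad = 5f 58 58 55 42 58 4f.  K' ⊕ opad = 35 32 32 3f 28 32 25.
Inner input = (K'⊕ipad) ∥ m = 5f 58 58 55 42 58 4f ∥ 73 30 62.
Inner hash: even-index sum = 376 mod 256 = 120; odd-index sum = 474 mod 256 = 218 → 78 da.
Outer input = (K'⊕opad) ∥ inner = 35 32 32 3f 28 32 25 ∥ 78 da.
Outer hash (tag): even-index sum = 398 mod 256 = 142; odd-index sum = 283 mod 256 = 27 → 8e 1b.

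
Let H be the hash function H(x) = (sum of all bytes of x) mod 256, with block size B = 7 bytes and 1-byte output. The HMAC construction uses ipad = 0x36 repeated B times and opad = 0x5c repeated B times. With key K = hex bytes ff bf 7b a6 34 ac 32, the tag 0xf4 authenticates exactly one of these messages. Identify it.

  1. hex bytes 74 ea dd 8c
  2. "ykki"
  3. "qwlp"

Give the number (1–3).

Key hex bytes ff bf 7b a6 34 ac 32 is exactly B = 7 bytes: K' = ff bf 7b a6 34 ac 32.
K' ⊕ ipad = c9 89 4d 90 02 9a 04; K' ⊕ opad = a3 e3 27 fa 68 f0 6e.
m1: inner = H(c9 89 4d 90 02 9a 04 74 ea dd 8c) = 96; tag = H(a3 e3 27 fa 68 f0 6e 96) = 03
m2: inner = H(c9 89 4d 90 02 9a 04 79 6b 6b 69) = 87; tag = H(a3 e3 27 fa 68 f0 6e 87) = f4 ← matches
m3: inner = H(c9 89 4d 90 02 9a 04 71 77 6c 70) = 93; tag = H(a3 e3 27 fa 68 f0 6e 93) = 00

2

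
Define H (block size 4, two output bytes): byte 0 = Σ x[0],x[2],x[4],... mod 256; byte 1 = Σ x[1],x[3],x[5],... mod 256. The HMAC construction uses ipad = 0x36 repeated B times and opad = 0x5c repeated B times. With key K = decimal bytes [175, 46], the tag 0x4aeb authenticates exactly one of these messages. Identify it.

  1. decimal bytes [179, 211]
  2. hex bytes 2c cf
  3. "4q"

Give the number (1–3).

Key decimal bytes [175, 46] = af 2e is 2 bytes ≤ B = 4; zero-pad to 4 bytes: K' = af 2e 00 00.
K' ⊕ ipad = 99 18 36 36; K' ⊕ opad = f3 72 5c 5c.
m1: inner = H(99 18 36 36 b3 d3) = 82 21; tag = H(f3 72 5c 5c 82 21) = d1ef
m2: inner = H(99 18 36 36 2c cf) = fb 1d; tag = H(f3 72 5c 5c fb 1d) = 4aeb ← matches
m3: inner = H(99 18 36 36 34 71) = 03 bf; tag = H(f3 72 5c 5c 03 bf) = 528d

2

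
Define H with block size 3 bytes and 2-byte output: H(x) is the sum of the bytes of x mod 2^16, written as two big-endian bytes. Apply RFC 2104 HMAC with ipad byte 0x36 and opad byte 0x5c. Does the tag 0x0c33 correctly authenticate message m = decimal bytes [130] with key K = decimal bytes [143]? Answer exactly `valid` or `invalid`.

Key decimal bytes [143] = 8f is 1 byte ≤ B = 3; zero-pad to 3 bytes: K' = 8f 00 00.
K' ⊕ ipad = b9 36 36; K' ⊕ opad = d3 5c 5c.
Inner hash: sum = 185+54+54+130 = 423 → 01 a7.
Outer hash (recomputed tag): sum = 211+92+92+1+167 = 563 → 02 33.
Recomputed tag = 0233; claimed = 0c33 → mismatch.

invalid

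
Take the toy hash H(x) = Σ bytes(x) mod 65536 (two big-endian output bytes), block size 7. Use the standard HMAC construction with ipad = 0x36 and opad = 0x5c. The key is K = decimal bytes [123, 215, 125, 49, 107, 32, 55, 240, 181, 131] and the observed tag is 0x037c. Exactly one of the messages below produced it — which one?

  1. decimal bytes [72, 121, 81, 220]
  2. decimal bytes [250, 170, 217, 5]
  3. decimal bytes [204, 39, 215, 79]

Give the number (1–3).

2

Key decimal bytes [123, 215, 125, 49, 107, 32, 55, 240, 181, 131] = 7b d7 7d 31 6b 20 37 f0 b5 83 is 10 bytes > B = 7, so hash it first: H(key) = 04 ea, then zero-pad to 7 bytes: K' = 04 ea 00 00 00 00 00.
K' ⊕ ipad = 32 dc 36 36 36 36 36; K' ⊕ opad = 58 b6 5c 5c 5c 5c 5c.
m1: inner = H(32 dc 36 36 36 36 36 48 79 51 dc) = 04 0a; tag = H(58 b6 5c 5c 5c 5c 5c 04 0a) = 02e8
m2: inner = H(32 dc 36 36 36 36 36 fa aa d9 05) = 04 9e; tag = H(58 b6 5c 5c 5c 5c 5c 04 9e) = 037c ← matches
m3: inner = H(32 dc 36 36 36 36 36 cc 27 d7 4f) = 04 35; tag = H(58 b6 5c 5c 5c 5c 5c 04 35) = 0313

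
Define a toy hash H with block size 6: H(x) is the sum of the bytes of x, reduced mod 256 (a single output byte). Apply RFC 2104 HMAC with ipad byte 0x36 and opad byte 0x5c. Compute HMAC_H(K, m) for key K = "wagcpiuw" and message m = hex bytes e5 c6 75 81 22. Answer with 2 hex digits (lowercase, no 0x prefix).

29

Key "wagcpiuw" = 77 61 67 63 70 69 75 77 is 8 bytes > B = 6, so hash it first: H(key) = 67, then zero-pad to 6 bytes: K' = 67 00 00 00 00 00.
K' ⊕ ipad = 51 36 36 36 36 36.  K' ⊕ opad = 3b 5c 5c 5c 5c 5c.
Inner input = (K'⊕ipad) ∥ m = 51 36 36 36 36 36 ∥ e5 c6 75 81 22.
Inner hash: sum = 81+54+54+54+54+54+229+198+117+129+34 = 1058; mod 256 = 34 → 22.
Outer input = (K'⊕opad) ∥ inner = 3b 5c 5c 5c 5c 5c ∥ 22.
Outer hash (tag): sum = 59+92+92+92+92+92+34 = 553; mod 256 = 41 → 29.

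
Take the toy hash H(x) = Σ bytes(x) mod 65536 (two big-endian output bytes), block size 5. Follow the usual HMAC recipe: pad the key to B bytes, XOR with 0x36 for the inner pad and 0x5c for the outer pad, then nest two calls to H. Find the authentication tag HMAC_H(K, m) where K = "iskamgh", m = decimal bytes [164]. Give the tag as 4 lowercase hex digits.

Key "iskamgh" = 69 73 6b 61 6d 67 68 is 7 bytes > B = 5, so hash it first: H(key) = 02 e4, then zero-pad to 5 bytes: K' = 02 e4 00 00 00.
K' ⊕ ipad = 34 d2 36 36 36.  K' ⊕ opad = 5e b8 5c 5c 5c.
Inner input = (K'⊕ipad) ∥ m = 34 d2 36 36 36 ∥ a4.
Inner hash: sum = 52+210+54+54+54+164 = 588 → 02 4c.
Outer input = (K'⊕opad) ∥ inner = 5e b8 5c 5c 5c ∥ 02 4c.
Outer hash (tag): sum = 94+184+92+92+92+2+76 = 632 → 02 78.

0278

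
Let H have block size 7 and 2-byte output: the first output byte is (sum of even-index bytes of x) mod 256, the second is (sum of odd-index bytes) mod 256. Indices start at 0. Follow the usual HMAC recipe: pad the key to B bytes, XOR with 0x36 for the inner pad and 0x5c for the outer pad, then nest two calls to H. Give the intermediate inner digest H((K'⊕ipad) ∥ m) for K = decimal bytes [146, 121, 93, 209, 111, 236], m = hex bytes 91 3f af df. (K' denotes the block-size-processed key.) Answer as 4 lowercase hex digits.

Key decimal bytes [146, 121, 93, 209, 111, 236] = 92 79 5d d1 6f ec is 6 bytes ≤ B = 7; zero-pad to 7 bytes: K' = 92 79 5d d1 6f ec 00.
K' ⊕ ipad = a4 4f 6b e7 59 da 36.
Inner input = a4 4f 6b e7 59 da 36 ∥ 91 3f af df.
Inner hash: even-index sum = 700 mod 256 = 188; odd-index sum = 848 mod 256 = 80 → bc 50.

bc50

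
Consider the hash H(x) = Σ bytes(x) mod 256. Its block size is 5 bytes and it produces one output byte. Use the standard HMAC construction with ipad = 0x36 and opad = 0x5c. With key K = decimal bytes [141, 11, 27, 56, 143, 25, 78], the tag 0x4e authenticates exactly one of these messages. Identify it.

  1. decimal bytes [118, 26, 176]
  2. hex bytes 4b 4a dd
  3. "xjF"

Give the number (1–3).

Key decimal bytes [141, 11, 27, 56, 143, 25, 78] = 8d 0b 1b 38 8f 19 4e is 7 bytes > B = 5, so hash it first: H(key) = e1, then zero-pad to 5 bytes: K' = e1 00 00 00 00.
K' ⊕ ipad = d7 36 36 36 36; K' ⊕ opad = bd 5c 5c 5c 5c.
m1: inner = H(d7 36 36 36 36 76 1a b0) = ef; tag = H(bd 5c 5c 5c 5c ef) = 1c
m2: inner = H(d7 36 36 36 36 4b 4a dd) = 21; tag = H(bd 5c 5c 5c 5c 21) = 4e ← matches
m3: inner = H(d7 36 36 36 36 78 6a 46) = d7; tag = H(bd 5c 5c 5c 5c d7) = 04

2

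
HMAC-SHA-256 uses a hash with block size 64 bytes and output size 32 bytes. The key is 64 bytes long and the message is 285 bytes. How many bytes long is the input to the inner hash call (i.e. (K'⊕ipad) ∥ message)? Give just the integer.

Key is 64 ≤ 64 bytes, zero-padded: |K'| = 64.
Inner input = (K'⊕ipad) ∥ m → 64 + 285 = 349 bytes.

349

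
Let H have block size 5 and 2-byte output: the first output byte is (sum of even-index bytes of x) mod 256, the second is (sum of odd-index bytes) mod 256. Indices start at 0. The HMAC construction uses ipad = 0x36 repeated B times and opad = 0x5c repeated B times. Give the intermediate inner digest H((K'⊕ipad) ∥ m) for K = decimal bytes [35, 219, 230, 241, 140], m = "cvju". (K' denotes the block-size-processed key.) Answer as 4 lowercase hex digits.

Key decimal bytes [35, 219, 230, 241, 140] = 23 db e6 f1 8c is exactly B = 5 bytes: K' = 23 db e6 f1 8c.
K' ⊕ ipad = 15 ed d0 c7 ba.
Inner input = 15 ed d0 c7 ba ∥ 63 76 6a 75.
Inner hash: even-index sum = 650 mod 256 = 138; odd-index sum = 641 mod 256 = 129 → 8a 81.

8a81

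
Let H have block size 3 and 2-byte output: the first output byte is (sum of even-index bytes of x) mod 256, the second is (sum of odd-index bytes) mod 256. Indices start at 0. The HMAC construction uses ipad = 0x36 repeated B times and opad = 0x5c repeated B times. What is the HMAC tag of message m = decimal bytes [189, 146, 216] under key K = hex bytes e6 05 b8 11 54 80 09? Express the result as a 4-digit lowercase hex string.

385f

Key hex bytes e6 05 b8 11 54 80 09 is 7 bytes > B = 3, so hash it first: H(key) = fb 96, then zero-pad to 3 bytes: K' = fb 96 00.
K' ⊕ ipad = cd a0 36.  K' ⊕ opad = a7 ca 5c.
Inner input = (K'⊕ipad) ∥ m = cd a0 36 ∥ bd 92 d8.
Inner hash: even-index sum = 405 mod 256 = 149; odd-index sum = 565 mod 256 = 53 → 95 35.
Outer input = (K'⊕opad) ∥ inner = a7 ca 5c ∥ 95 35.
Outer hash (tag): even-index sum = 312 mod 256 = 56; odd-index sum = 351 mod 256 = 95 → 38 5f.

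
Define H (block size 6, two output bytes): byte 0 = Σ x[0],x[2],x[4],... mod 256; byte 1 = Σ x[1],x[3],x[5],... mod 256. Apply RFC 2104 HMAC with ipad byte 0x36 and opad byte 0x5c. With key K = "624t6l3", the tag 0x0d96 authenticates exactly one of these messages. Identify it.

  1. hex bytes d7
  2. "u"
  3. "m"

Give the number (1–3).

Key "624t6l3" = 36 32 34 74 36 6c 33 is 7 bytes > B = 6, so hash it first: H(key) = d3 12, then zero-pad to 6 bytes: K' = d3 12 00 00 00 00.
K' ⊕ ipad = e5 24 36 36 36 36; K' ⊕ opad = 8f 4e 5c 5c 5c 5c.
m1: inner = H(e5 24 36 36 36 36 d7) = 28 90; tag = H(8f 4e 5c 5c 5c 5c 28 90) = 6f96
m2: inner = H(e5 24 36 36 36 36 75) = c6 90; tag = H(8f 4e 5c 5c 5c 5c c6 90) = 0d96 ← matches
m3: inner = H(e5 24 36 36 36 36 6d) = be 90; tag = H(8f 4e 5c 5c 5c 5c be 90) = 0596

2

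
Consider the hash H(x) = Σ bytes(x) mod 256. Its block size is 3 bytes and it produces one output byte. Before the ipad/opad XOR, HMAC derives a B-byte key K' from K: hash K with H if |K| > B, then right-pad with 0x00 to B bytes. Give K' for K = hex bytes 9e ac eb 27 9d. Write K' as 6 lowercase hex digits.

|K| = 5 > B = 3, so first hash the key.
H(K): sum = 158+172+235+39+157 = 761; mod 256 = 249 → f9.
Zero-pad H(K) = f9 to 3 bytes: K' = f9 00 00.

f90000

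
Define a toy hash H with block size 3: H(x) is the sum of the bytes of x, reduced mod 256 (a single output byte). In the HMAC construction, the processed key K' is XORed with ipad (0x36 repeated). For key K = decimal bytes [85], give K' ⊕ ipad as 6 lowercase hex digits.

633636

Key decimal bytes [85] = 55 is 1 byte ≤ B = 3; zero-pad to 3 bytes: K' = 55 00 00.
XOR each byte with 0x36: 55⊕36=63, 00⊕36=36, 00⊕36=36.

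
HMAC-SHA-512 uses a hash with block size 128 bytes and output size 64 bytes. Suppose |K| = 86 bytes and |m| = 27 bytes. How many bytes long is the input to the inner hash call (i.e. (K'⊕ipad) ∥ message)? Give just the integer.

155

Key is 86 ≤ 128 bytes, zero-padded: |K'| = 128.
Inner input = (K'⊕ipad) ∥ m → 128 + 27 = 155 bytes.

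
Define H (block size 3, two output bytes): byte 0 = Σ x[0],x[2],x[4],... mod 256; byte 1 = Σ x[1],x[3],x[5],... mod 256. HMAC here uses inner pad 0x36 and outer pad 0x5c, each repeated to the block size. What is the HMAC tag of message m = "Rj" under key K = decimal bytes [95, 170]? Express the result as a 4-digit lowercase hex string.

Key decimal bytes [95, 170] = 5f aa is 2 bytes ≤ B = 3; zero-pad to 3 bytes: K' = 5f aa 00.
K' ⊕ ipad = 69 9c 36.  K' ⊕ opad = 03 f6 5c.
Inner input = (K'⊕ipad) ∥ m = 69 9c 36 ∥ 52 6a.
Inner hash: even-index sum = 265 mod 256 = 9; odd-index sum = 238 mod 256 = 238 → 09 ee.
Outer input = (K'⊕opad) ∥ inner = 03 f6 5c ∥ 09 ee.
Outer hash (tag): even-index sum = 333 mod 256 = 77; odd-index sum = 255 mod 256 = 255 → 4d ff.

4dff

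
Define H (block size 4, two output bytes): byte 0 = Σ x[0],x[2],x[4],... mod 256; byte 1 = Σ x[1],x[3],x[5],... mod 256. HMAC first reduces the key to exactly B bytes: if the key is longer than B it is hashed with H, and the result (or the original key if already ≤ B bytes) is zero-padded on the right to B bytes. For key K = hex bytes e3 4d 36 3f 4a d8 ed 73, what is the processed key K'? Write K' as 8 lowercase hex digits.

|K| = 8 > B = 4, so first hash the key.
H(K): even-index sum = 592 mod 256 = 80; odd-index sum = 471 mod 256 = 215 → 50 d7.
Zero-pad H(K) = 50 d7 to 4 bytes: K' = 50 d7 00 00.

50d70000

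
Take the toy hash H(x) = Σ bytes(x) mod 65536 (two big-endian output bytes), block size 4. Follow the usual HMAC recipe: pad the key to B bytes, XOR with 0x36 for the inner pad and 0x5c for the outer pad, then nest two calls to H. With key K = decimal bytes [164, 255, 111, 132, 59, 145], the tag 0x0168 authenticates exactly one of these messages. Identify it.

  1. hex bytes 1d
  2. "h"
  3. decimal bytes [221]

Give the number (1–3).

Key decimal bytes [164, 255, 111, 132, 59, 145] = a4 ff 6f 84 3b 91 is 6 bytes > B = 4, so hash it first: H(key) = 03 62, then zero-pad to 4 bytes: K' = 03 62 00 00.
K' ⊕ ipad = 35 54 36 36; K' ⊕ opad = 5f 3e 5c 5c.
m1: inner = H(35 54 36 36 1d) = 01 12; tag = H(5f 3e 5c 5c 01 12) = 0168 ← matches
m2: inner = H(35 54 36 36 68) = 01 5d; tag = H(5f 3e 5c 5c 01 5d) = 01b3
m3: inner = H(35 54 36 36 dd) = 01 d2; tag = H(5f 3e 5c 5c 01 d2) = 0228

1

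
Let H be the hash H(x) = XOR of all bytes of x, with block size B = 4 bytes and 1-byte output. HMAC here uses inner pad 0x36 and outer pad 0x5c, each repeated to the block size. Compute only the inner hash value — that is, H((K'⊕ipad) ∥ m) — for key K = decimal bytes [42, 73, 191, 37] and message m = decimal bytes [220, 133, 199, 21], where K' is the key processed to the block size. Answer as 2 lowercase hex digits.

Key decimal bytes [42, 73, 191, 37] = 2a 49 bf 25 is exactly B = 4 bytes: K' = 2a 49 bf 25.
K' ⊕ ipad = 1c 7f 89 13.
Inner input = 1c 7f 89 13 ∥ dc 85 c7 15.
Inner hash: XOR 1c⊕7f⊕89⊕13⊕dc⊕85⊕c7⊕15 = 72.

72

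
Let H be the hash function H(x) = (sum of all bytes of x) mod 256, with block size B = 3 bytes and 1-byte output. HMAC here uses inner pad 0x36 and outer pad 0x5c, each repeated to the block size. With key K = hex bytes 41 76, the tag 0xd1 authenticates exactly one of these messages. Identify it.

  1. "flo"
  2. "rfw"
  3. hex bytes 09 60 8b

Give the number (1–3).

1

Key hex bytes 41 76 is 2 bytes ≤ B = 3; zero-pad to 3 bytes: K' = 41 76 00.
K' ⊕ ipad = 77 40 36; K' ⊕ opad = 1d 2a 5c.
m1: inner = H(77 40 36 66 6c 6f) = 2e; tag = H(1d 2a 5c 2e) = d1 ← matches
m2: inner = H(77 40 36 72 66 77) = 3c; tag = H(1d 2a 5c 3c) = df
m3: inner = H(77 40 36 09 60 8b) = e1; tag = H(1d 2a 5c e1) = 84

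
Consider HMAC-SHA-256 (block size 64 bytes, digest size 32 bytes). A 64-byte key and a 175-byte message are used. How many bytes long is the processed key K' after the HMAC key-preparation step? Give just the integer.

64

Key is 64 ≤ 64 bytes, zero-padded: |K'| = 64.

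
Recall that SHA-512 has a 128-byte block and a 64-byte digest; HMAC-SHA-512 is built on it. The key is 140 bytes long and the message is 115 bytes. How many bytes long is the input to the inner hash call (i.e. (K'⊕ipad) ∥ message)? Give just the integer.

243

Key is 140 > 128 bytes, so it is hashed to 64 bytes then zero-padded to 128: |K'| = 128.
Inner input = (K'⊕ipad) ∥ m → 128 + 115 = 243 bytes.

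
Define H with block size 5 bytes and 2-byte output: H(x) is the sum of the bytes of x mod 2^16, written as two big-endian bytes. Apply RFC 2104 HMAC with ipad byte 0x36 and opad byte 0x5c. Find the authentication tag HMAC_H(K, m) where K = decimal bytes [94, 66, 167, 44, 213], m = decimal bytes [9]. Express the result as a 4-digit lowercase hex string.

0289

Key decimal bytes [94, 66, 167, 44, 213] = 5e 42 a7 2c d5 is exactly B = 5 bytes: K' = 5e 42 a7 2c d5.
K' ⊕ ipad = 68 74 91 1a e3.  K' ⊕ opad = 02 1e fb 70 89.
Inner input = (K'⊕ipad) ∥ m = 68 74 91 1a e3 ∥ 09.
Inner hash: sum = 104+116+145+26+227+9 = 627 → 02 73.
Outer input = (K'⊕opad) ∥ inner = 02 1e fb 70 89 ∥ 02 73.
Outer hash (tag): sum = 2+30+251+112+137+2+115 = 649 → 02 89.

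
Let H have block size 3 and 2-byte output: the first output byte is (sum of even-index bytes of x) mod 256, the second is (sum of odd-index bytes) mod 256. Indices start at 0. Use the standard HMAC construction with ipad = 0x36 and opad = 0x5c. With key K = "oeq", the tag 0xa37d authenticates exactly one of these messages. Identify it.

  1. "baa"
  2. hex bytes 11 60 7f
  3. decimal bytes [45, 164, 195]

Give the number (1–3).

Key "oeq" = 6f 65 71 is exactly B = 3 bytes: K' = 6f 65 71.
K' ⊕ ipad = 59 53 47; K' ⊕ opad = 33 39 2d.
m1: inner = H(59 53 47 62 61 61) = 01 16; tag = H(33 39 2d 01 16) = 763a
m2: inner = H(59 53 47 11 60 7f) = 00 e3; tag = H(33 39 2d 00 e3) = 4339
m3: inner = H(59 53 47 2d a4 c3) = 44 43; tag = H(33 39 2d 44 43) = a37d ← matches

3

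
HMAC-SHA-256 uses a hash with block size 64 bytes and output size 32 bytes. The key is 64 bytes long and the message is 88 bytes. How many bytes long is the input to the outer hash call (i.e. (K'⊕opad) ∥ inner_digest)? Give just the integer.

96

Key is 64 ≤ 64 bytes, zero-padded: |K'| = 64.
Outer input = (K'⊕opad) ∥ H(inner) → 64 + 32 = 96 bytes.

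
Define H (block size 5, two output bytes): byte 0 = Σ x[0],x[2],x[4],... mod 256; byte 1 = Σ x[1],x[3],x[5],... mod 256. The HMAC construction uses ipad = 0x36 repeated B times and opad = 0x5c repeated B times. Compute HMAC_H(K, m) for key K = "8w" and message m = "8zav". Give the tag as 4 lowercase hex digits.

Key "8w" = 38 77 is 2 bytes ≤ B = 5; zero-pad to 5 bytes: K' = 38 77 00 00 00.
K' ⊕ ipad = 0e 41 36 36 36.  K' ⊕ opad = 64 2b 5c 5c 5c.
Inner input = (K'⊕ipad) ∥ m = 0e 41 36 36 36 ∥ 38 7a 61 76.
Inner hash: even-index sum = 362 mod 256 = 106; odd-index sum = 272 mod 256 = 16 → 6a 10.
Outer input = (K'⊕opad) ∥ inner = 64 2b 5c 5c 5c ∥ 6a 10.
Outer hash (tag): even-index sum = 300 mod 256 = 44; odd-index sum = 241 mod 256 = 241 → 2c f1.

2cf1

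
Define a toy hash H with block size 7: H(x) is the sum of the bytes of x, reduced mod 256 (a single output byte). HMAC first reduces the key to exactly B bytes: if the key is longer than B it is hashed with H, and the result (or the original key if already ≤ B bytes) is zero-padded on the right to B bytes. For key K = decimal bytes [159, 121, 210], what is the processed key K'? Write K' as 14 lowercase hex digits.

9f79d200000000

Key decimal bytes [159, 121, 210] = 9f 79 d2 is 3 bytes ≤ B = 7; zero-pad to 7 bytes: K' = 9f 79 d2 00 00 00 00.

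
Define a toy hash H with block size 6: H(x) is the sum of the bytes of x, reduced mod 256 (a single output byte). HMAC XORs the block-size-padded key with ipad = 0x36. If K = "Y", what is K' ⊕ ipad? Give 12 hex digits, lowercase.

Key "Y" = 59 is 1 byte ≤ B = 6; zero-pad to 6 bytes: K' = 59 00 00 00 00 00.
XOR each byte with 0x36: 59⊕36=6f, 00⊕36=36, 00⊕36=36, 00⊕36=36, 00⊕36=36, 00⊕36=36.

6f3636363636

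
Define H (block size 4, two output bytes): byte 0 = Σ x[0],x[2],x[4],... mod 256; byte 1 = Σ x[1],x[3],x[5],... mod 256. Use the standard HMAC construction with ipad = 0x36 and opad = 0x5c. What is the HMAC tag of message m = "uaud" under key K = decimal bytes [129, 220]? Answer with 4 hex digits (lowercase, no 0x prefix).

Key decimal bytes [129, 220] = 81 dc is 2 bytes ≤ B = 4; zero-pad to 4 bytes: K' = 81 dc 00 00.
K' ⊕ ipad = b7 ea 36 36.  K' ⊕ opad = dd 80 5c 5c.
Inner input = (K'⊕ipad) ∥ m = b7 ea 36 36 ∥ 75 61 75 64.
Inner hash: even-index sum = 471 mod 256 = 215; odd-index sum = 485 mod 256 = 229 → d7 e5.
Outer input = (K'⊕opad) ∥ inner = dd 80 5c 5c ∥ d7 e5.
Outer hash (tag): even-index sum = 528 mod 256 = 16; odd-index sum = 449 mod 256 = 193 → 10 c1.

10c1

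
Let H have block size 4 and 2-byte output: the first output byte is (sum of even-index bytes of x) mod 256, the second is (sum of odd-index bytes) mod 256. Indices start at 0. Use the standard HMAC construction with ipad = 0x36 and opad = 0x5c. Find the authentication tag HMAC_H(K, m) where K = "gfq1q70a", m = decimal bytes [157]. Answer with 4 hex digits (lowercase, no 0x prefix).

a31e

Key "gfq1q70a" = 67 66 71 31 71 37 30 61 is 8 bytes > B = 4, so hash it first: H(key) = 79 2f, then zero-pad to 4 bytes: K' = 79 2f 00 00.
K' ⊕ ipad = 4f 19 36 36.  K' ⊕ opad = 25 73 5c 5c.
Inner input = (K'⊕ipad) ∥ m = 4f 19 36 36 ∥ 9d.
Inner hash: even-index sum = 290 mod 256 = 34; odd-index sum = 79 mod 256 = 79 → 22 4f.
Outer input = (K'⊕opad) ∥ inner = 25 73 5c 5c ∥ 22 4f.
Outer hash (tag): even-index sum = 163 mod 256 = 163; odd-index sum = 286 mod 256 = 30 → a3 1e.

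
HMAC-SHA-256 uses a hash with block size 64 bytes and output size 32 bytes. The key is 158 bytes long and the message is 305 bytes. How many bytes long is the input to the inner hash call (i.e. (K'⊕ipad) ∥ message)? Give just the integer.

Key is 158 > 64 bytes, so it is hashed to 32 bytes then zero-padded to 64: |K'| = 64.
Inner input = (K'⊕ipad) ∥ m → 64 + 305 = 369 bytes.

369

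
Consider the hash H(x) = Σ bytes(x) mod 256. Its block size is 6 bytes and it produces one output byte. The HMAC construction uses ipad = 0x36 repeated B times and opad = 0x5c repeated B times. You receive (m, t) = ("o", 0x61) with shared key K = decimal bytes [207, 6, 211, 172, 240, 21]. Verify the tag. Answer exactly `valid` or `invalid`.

Key decimal bytes [207, 6, 211, 172, 240, 21] = cf 06 d3 ac f0 15 is exactly B = 6 bytes: K' = cf 06 d3 ac f0 15.
K' ⊕ ipad = f9 30 e5 9a c6 23; K' ⊕ opad = 93 5a 8f f0 ac 49.
Inner hash: sum = 249+48+229+154+198+35+111 = 1024; mod 256 = 0 → 00.
Outer hash (recomputed tag): sum = 147+90+143+240+172+73+0 = 865; mod 256 = 97 → 61.
Recomputed tag = 61; claimed = 61 → match.

valid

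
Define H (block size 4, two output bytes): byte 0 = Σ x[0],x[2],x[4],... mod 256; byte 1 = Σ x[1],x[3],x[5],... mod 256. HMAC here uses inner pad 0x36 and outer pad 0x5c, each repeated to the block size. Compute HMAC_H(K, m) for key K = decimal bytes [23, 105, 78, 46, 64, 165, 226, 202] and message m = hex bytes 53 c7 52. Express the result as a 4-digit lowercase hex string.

Key decimal bytes [23, 105, 78, 46, 64, 165, 226, 202] = 17 69 4e 2e 40 a5 e2 ca is 8 bytes > B = 4, so hash it first: H(key) = 87 06, then zero-pad to 4 bytes: K' = 87 06 00 00.
K' ⊕ ipad = b1 30 36 36.  K' ⊕ opad = db 5a 5c 5c.
Inner input = (K'⊕ipad) ∥ m = b1 30 36 36 ∥ 53 c7 52.
Inner hash: even-index sum = 396 mod 256 = 140; odd-index sum = 301 mod 256 = 45 → 8c 2d.
Outer input = (K'⊕opad) ∥ inner = db 5a 5c 5c ∥ 8c 2d.
Outer hash (tag): even-index sum = 451 mod 256 = 195; odd-index sum = 227 mod 256 = 227 → c3 e3.

c3e3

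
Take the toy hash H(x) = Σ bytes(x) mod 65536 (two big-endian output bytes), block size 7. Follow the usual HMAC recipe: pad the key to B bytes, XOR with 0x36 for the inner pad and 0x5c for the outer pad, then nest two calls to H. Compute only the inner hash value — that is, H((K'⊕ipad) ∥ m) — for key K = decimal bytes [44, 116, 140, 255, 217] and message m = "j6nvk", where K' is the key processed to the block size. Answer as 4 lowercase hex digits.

Key decimal bytes [44, 116, 140, 255, 217] = 2c 74 8c ff d9 is 5 bytes ≤ B = 7; zero-pad to 7 bytes: K' = 2c 74 8c ff d9 00 00.
K' ⊕ ipad = 1a 42 ba c9 ef 36 36.
Inner input = 1a 42 ba c9 ef 36 36 ∥ 6a 36 6e 76 6b.
Inner hash: sum = 26+66+186+201+239+54+54+106+54+110+118+107 = 1321 → 05 29.

0529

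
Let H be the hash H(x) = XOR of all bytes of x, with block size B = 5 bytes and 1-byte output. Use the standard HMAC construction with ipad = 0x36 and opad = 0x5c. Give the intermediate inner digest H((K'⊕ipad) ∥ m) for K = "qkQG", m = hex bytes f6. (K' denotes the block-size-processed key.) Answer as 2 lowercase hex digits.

Key "qkQG" = 71 6b 51 47 is 4 bytes ≤ B = 5; zero-pad to 5 bytes: K' = 71 6b 51 47 00.
K' ⊕ ipad = 47 5d 67 71 36.
Inner input = 47 5d 67 71 36 ∥ f6.
Inner hash: XOR 47⊕5d⊕67⊕71⊕36⊕f6 = cc.

cc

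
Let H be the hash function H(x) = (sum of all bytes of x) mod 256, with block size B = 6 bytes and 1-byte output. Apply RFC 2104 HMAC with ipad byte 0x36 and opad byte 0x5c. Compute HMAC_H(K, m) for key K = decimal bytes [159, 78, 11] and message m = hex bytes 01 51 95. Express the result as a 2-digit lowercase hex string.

27

Key decimal bytes [159, 78, 11] = 9f 4e 0b is 3 bytes ≤ B = 6; zero-pad to 6 bytes: K' = 9f 4e 0b 00 00 00.
K' ⊕ ipad = a9 78 3d 36 36 36.  K' ⊕ opad = c3 12 57 5c 5c 5c.
Inner input = (K'⊕ipad) ∥ m = a9 78 3d 36 36 36 ∥ 01 51 95.
Inner hash: sum = 169+120+61+54+54+54+1+81+149 = 743; mod 256 = 231 → e7.
Outer input = (K'⊕opad) ∥ inner = c3 12 57 5c 5c 5c ∥ e7.
Outer hash (tag): sum = 195+18+87+92+92+92+231 = 807; mod 256 = 39 → 27.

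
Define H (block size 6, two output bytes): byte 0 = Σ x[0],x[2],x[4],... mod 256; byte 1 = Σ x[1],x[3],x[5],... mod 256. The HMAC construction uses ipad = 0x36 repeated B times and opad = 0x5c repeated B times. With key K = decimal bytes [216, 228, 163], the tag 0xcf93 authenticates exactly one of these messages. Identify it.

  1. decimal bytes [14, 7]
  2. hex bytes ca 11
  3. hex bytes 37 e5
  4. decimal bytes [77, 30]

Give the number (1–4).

Key decimal bytes [216, 228, 163] = d8 e4 a3 is 3 bytes ≤ B = 6; zero-pad to 6 bytes: K' = d8 e4 a3 00 00 00.
K' ⊕ ipad = ee d2 95 36 36 36; K' ⊕ opad = 84 b8 ff 5c 5c 5c.
m1: inner = H(ee d2 95 36 36 36 0e 07) = c7 45; tag = H(84 b8 ff 5c 5c 5c c7 45) = a6b5
m2: inner = H(ee d2 95 36 36 36 ca 11) = 83 4f; tag = H(84 b8 ff 5c 5c 5c 83 4f) = 62bf
m3: inner = H(ee d2 95 36 36 36 37 e5) = f0 23; tag = H(84 b8 ff 5c 5c 5c f0 23) = cf93 ← matches
m4: inner = H(ee d2 95 36 36 36 4d 1e) = 06 5c; tag = H(84 b8 ff 5c 5c 5c 06 5c) = e5cc

3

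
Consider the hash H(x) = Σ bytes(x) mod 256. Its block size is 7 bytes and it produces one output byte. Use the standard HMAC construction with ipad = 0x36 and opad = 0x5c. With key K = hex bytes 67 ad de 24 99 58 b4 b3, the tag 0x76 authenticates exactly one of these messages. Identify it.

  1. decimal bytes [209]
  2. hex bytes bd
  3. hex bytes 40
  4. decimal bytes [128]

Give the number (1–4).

4

Key hex bytes 67 ad de 24 99 58 b4 b3 is 8 bytes > B = 7, so hash it first: H(key) = 6e, then zero-pad to 7 bytes: K' = 6e 00 00 00 00 00 00.
K' ⊕ ipad = 58 36 36 36 36 36 36; K' ⊕ opad = 32 5c 5c 5c 5c 5c 5c.
m1: inner = H(58 36 36 36 36 36 36 d1) = 6d; tag = H(32 5c 5c 5c 5c 5c 5c 6d) = c7
m2: inner = H(58 36 36 36 36 36 36 bd) = 59; tag = H(32 5c 5c 5c 5c 5c 5c 59) = b3
m3: inner = H(58 36 36 36 36 36 36 40) = dc; tag = H(32 5c 5c 5c 5c 5c 5c dc) = 36
m4: inner = H(58 36 36 36 36 36 36 80) = 1c; tag = H(32 5c 5c 5c 5c 5c 5c 1c) = 76 ← matches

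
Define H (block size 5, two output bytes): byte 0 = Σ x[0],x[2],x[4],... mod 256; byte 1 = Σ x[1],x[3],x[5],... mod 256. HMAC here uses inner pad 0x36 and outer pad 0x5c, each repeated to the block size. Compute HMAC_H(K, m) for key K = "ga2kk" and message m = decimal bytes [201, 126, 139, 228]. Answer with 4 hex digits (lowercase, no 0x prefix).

e888

Key "ga2kk" = 67 61 32 6b 6b is exactly B = 5 bytes: K' = 67 61 32 6b 6b.
K' ⊕ ipad = 51 57 04 5d 5d.  K' ⊕ opad = 3b 3d 6e 37 37.
Inner input = (K'⊕ipad) ∥ m = 51 57 04 5d 5d ∥ c9 7e 8b e4.
Inner hash: even-index sum = 532 mod 256 = 20; odd-index sum = 520 mod 256 = 8 → 14 08.
Outer input = (K'⊕opad) ∥ inner = 3b 3d 6e 37 37 ∥ 14 08.
Outer hash (tag): even-index sum = 232 mod 256 = 232; odd-index sum = 136 mod 256 = 136 → e8 88.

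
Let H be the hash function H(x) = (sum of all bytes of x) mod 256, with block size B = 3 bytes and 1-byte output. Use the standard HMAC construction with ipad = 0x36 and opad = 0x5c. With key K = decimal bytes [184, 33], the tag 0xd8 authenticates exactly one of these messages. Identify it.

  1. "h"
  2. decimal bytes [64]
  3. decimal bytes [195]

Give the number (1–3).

2

Key decimal bytes [184, 33] = b8 21 is 2 bytes ≤ B = 3; zero-pad to 3 bytes: K' = b8 21 00.
K' ⊕ ipad = 8e 17 36; K' ⊕ opad = e4 7d 5c.
m1: inner = H(8e 17 36 68) = 43; tag = H(e4 7d 5c 43) = 00
m2: inner = H(8e 17 36 40) = 1b; tag = H(e4 7d 5c 1b) = d8 ← matches
m3: inner = H(8e 17 36 c3) = 9e; tag = H(e4 7d 5c 9e) = 5b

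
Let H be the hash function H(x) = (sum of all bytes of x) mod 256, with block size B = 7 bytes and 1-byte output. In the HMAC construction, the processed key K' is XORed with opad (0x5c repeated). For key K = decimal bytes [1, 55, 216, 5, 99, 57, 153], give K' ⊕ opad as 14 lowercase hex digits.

5d6b84593f65c5

Key decimal bytes [1, 55, 216, 5, 99, 57, 153] = 01 37 d8 05 63 39 99 is exactly B = 7 bytes: K' = 01 37 d8 05 63 39 99.
XOR each byte with 0x5c: 01⊕5c=5d, 37⊕5c=6b, d8⊕5c=84, 05⊕5c=59, 63⊕5c=3f, 39⊕5c=65, 99⊕5c=c5.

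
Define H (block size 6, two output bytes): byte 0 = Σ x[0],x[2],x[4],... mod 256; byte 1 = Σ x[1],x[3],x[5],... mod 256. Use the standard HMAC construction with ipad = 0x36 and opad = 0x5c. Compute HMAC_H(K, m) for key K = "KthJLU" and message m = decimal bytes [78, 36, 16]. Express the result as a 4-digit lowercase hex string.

Key "KthJLU" = 4b 74 68 4a 4c 55 is exactly B = 6 bytes: K' = 4b 74 68 4a 4c 55.
K' ⊕ ipad = 7d 42 5e 7c 7a 63.  K' ⊕ opad = 17 28 34 16 10 09.
Inner input = (K'⊕ipad) ∥ m = 7d 42 5e 7c 7a 63 ∥ 4e 24 10.
Inner hash: even-index sum = 435 mod 256 = 179; odd-index sum = 325 mod 256 = 69 → b3 45.
Outer input = (K'⊕opad) ∥ inner = 17 28 34 16 10 09 ∥ b3 45.
Outer hash (tag): even-index sum = 270 mod 256 = 14; odd-index sum = 140 mod 256 = 140 → 0e 8c.

0e8c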